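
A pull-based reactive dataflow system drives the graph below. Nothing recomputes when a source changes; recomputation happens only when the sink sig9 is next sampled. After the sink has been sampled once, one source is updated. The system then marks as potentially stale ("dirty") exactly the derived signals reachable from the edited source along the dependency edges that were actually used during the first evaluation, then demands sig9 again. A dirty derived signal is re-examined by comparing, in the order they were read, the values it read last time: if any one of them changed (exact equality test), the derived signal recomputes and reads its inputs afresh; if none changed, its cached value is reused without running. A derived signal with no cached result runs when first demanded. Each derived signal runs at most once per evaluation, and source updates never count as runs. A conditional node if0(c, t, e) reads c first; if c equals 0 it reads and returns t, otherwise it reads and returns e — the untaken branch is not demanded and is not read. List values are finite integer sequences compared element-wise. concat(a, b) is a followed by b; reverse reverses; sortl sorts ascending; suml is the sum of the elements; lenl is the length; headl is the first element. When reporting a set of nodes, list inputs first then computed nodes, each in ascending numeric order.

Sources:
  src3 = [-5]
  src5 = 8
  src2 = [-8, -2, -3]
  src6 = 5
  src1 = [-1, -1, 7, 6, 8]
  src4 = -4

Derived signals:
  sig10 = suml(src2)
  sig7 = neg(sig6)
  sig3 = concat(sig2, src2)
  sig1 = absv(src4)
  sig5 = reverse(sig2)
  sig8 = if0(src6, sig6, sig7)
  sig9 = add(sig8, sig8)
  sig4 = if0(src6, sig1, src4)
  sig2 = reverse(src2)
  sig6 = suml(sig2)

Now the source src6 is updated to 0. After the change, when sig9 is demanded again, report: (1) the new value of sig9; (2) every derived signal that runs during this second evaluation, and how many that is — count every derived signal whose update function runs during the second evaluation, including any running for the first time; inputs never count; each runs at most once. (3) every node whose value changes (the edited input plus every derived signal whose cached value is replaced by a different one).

First evaluation (everything demanded from the output):
  sig2 = reverse([-8, -2, -3]) = [-3, -2, -8]
  sig6 = suml([-3, -2, -8]) = -13
  sig7 = neg(-13) = 13
  sig8 = if0(src6=5 -> else branch sig7) = 13
  sig9 = add(13, 13) = 26

Propagation after the edit:
  sig8: runs — src6 5->0; result -13.
  sig9: runs — sig8 13->-13; sig8 13->-13; result -26.

New value of sig9: -26.
Derived signals that run: sig8, sig9 — 2 in total.
Values that change: src6, sig8, sig9.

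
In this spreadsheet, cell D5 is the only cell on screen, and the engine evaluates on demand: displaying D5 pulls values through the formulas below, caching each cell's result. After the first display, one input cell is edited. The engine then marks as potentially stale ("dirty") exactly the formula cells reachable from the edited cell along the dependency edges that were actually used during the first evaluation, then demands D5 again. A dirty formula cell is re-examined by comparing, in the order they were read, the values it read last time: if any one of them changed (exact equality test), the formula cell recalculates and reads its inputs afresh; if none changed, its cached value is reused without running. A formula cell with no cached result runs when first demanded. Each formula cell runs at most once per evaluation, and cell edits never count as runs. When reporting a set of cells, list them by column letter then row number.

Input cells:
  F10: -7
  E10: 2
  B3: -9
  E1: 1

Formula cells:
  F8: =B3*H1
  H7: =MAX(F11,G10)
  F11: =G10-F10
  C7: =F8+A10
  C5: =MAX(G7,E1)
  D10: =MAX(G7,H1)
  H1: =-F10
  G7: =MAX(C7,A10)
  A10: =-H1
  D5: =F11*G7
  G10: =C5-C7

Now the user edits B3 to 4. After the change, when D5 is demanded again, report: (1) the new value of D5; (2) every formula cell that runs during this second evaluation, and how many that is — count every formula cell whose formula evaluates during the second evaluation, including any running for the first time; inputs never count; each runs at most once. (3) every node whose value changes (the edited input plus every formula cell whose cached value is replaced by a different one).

Initial pass — values computed on the first demand:
  H1 = -(-7) = 7
  A10 = -(7) = -7
  F8 = -9 * 7 = -63
  C7 = -63 + -7 = -70
  G7 = MAX(-70, -7) = -7
  C5 = MAX(-7, 1) = 1
  G10 = 1 - -70 = 71
  F11 = 71 - -7 = 78
  D5 = 78 * -7 = -546

Second demand — change propagation:
  F8: re-runs because B3 -9->4; new result 28.
  C7: re-runs because F8 -63->28; new result 21.
  G7: re-runs because C7 -70->21; new result 21.
  C5: re-runs because G7 -7->21; new result 21.
  G10: re-runs because C5 1->21; C7 -70->21; new result 0.
  F11: re-runs because G10 71->0; new result 7.
  D5: re-runs because F11 78->7; G7 -7->21; new result 147.

D5 now evaluates to 147.
Run set: C5, C7, D5, F8, F11, G7, G10 (7 run).
Changed values: B3, C5, C7, D5, F8, F11, G7, G10.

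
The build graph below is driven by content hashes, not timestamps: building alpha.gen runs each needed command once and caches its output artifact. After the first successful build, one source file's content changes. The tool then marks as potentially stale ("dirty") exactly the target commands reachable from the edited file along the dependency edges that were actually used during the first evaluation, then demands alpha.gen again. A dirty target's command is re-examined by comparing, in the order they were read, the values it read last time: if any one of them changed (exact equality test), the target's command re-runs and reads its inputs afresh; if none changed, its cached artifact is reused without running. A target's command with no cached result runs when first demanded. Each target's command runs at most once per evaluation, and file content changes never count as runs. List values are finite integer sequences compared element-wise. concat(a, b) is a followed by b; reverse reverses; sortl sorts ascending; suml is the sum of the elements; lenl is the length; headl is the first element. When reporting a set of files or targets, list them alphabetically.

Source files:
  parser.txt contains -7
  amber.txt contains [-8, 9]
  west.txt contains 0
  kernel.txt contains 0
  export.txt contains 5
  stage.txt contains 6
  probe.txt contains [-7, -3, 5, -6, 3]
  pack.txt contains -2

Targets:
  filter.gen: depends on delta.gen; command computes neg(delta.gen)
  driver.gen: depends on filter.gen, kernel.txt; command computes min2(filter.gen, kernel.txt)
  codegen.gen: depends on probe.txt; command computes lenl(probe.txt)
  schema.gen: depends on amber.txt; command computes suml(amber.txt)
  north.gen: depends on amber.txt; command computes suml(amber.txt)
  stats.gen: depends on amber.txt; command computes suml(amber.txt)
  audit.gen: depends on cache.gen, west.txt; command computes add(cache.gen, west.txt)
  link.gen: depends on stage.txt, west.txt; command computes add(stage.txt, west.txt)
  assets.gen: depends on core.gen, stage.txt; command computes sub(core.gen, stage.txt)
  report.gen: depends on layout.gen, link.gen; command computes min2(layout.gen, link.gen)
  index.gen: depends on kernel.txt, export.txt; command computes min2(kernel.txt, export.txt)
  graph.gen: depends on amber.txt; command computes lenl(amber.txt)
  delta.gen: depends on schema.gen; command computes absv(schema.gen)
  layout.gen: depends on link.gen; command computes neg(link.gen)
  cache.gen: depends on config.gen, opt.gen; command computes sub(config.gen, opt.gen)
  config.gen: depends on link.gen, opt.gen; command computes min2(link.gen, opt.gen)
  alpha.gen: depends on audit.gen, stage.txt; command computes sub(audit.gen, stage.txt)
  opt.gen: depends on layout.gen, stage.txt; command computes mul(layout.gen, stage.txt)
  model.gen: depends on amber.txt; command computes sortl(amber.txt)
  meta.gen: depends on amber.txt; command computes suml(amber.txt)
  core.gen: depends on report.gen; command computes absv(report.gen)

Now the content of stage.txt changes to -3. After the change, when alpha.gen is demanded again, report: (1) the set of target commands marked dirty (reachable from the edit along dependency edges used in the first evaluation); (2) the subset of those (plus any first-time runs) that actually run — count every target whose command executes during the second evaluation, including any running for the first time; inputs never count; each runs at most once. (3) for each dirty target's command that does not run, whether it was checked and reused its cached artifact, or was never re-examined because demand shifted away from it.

Dirty set: alpha.gen, audit.gen, cache.gen, config.gen, layout.gen, link.gen, opt.gen.
Run set: alpha.gen, cache.gen, config.gen, layout.gen, link.gen, opt.gen (6 run).
Re-examined without running (cache reused): audit.gen.
The important point: at audit.gen every value read last time is unchanged, so the dirty flag clears without a run.

Initial pass — values computed on the first demand:
  link.gen = add(6, 0) = 6
  layout.gen = neg(6) = -6
  opt.gen = mul(-6, 6) = -36
  config.gen = min2(6, -36) = -36
  cache.gen = sub(-36, -36) = 0
  audit.gen = add(0, 0) = 0
  alpha.gen = sub(0, 6) = -6

Second demand — change propagation:
  link.gen: re-runs because stage.txt 6->-3; new result -3.
  layout.gen: re-runs because link.gen 6->-3; new result 3.
  opt.gen: re-runs because layout.gen -6->3; stage.txt 6->-3; new result -9.
  config.gen: re-runs because link.gen 6->-3; opt.gen -36->-9; new result -9.
  cache.gen: re-runs because config.gen -36->-9; opt.gen -36->-9; new result 0 (unchanged).
  audit.gen: re-examined; everything it read last time is the same (cache.gen unchanged, west.txt unchanged) — cache 0 kept, no run.
  alpha.gen: re-runs because stage.txt 6->-3; new result 3.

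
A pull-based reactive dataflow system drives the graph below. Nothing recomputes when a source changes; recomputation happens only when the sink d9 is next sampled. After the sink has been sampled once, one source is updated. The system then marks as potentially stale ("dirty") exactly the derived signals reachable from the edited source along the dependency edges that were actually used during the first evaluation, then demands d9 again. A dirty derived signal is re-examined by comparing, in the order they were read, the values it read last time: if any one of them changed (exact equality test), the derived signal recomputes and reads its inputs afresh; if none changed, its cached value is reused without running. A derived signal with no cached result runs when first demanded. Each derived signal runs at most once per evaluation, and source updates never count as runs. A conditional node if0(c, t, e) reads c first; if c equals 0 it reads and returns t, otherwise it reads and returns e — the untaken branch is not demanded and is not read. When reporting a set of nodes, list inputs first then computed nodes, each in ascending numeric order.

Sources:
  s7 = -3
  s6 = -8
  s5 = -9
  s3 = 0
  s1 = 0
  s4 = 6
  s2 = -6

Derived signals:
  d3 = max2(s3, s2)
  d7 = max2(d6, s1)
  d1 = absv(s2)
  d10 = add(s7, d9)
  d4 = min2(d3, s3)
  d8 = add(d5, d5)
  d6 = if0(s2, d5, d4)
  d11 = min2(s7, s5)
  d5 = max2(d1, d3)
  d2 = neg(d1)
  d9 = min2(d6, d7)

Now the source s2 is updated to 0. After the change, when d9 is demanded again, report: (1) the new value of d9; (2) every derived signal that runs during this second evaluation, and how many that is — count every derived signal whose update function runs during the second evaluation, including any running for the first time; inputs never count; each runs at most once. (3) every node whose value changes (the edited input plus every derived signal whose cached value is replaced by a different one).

New value of d9: 0.
Derived signals that run: d1, d3, d5, d6 — 4 in total.
Values that change: s2.
Key observation: a condition flipped, so demand moved to the other branch — d4 is never re-examined.

First evaluation (everything demanded from the output):
  d3 = max2(0, -6) = 0
  d4 = min2(0, 0) = 0
  d6 = if0(s2=-6 -> else branch d4) = 0
  d7 = max2(0, 0) = 0
  d9 = min2(0, 0) = 0

Propagation after the edit:
  d1: demanded for the first time — runs, produces 0.
  d3: runs — s2 -6->0; result 0 (same value as before).
  d4: marked dirty but never re-examined — demand shifted away from it.
  d5: demanded for the first time — runs, produces 0.
  d6: runs — s2 -6->0; result 0 (same value as before).
  d7: checked — values it read are unchanged (d6 unchanged, s1 unchanged); reused cached 0 without running.
  d9: checked — values it read are unchanged (d6 unchanged, d7 unchanged); reused cached 0 without running.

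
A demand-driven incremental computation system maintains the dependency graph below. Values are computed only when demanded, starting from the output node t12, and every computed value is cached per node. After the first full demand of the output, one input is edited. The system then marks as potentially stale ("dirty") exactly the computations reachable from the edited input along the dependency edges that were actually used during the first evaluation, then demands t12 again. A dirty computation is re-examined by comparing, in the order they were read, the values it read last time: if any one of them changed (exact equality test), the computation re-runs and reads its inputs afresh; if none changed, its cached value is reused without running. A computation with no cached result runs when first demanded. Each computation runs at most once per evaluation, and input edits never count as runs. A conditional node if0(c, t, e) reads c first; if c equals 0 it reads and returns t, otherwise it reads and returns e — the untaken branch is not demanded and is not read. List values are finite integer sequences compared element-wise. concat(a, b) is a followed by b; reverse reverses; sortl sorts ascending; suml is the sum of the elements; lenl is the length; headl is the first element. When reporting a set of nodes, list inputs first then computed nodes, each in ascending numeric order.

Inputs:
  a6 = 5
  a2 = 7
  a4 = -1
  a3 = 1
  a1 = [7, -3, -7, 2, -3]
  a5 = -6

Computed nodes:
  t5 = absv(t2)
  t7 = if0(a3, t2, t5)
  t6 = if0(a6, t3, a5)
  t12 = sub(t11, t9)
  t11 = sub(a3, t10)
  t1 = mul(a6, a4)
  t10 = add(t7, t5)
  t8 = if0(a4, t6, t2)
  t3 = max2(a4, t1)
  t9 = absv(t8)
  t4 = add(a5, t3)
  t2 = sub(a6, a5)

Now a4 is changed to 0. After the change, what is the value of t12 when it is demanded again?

New value of t12: -27.
Key observation: a condition flipped, so demand reaches new nodes — t6 runs for the first time.

First evaluation (everything demanded from the output):
  t2 = sub(5, -6) = 11
  t5 = absv(11) = 11
  t7 = if0(a3=1 -> else branch t5) = 11
  t8 = if0(a4=-1 -> else branch t2) = 11
  t9 = absv(11) = 11
  t10 = add(11, 11) = 22
  t11 = sub(1, 22) = -21
  t12 = sub(-21, 11) = -32

Propagation after the edit:
  t6: demanded for the first time — runs, produces -6.
  t8: runs — a4 -1->0; result -6.
  t9: runs — t8 11->-6; result 6.
  t12: runs — t9 11->6; result -27.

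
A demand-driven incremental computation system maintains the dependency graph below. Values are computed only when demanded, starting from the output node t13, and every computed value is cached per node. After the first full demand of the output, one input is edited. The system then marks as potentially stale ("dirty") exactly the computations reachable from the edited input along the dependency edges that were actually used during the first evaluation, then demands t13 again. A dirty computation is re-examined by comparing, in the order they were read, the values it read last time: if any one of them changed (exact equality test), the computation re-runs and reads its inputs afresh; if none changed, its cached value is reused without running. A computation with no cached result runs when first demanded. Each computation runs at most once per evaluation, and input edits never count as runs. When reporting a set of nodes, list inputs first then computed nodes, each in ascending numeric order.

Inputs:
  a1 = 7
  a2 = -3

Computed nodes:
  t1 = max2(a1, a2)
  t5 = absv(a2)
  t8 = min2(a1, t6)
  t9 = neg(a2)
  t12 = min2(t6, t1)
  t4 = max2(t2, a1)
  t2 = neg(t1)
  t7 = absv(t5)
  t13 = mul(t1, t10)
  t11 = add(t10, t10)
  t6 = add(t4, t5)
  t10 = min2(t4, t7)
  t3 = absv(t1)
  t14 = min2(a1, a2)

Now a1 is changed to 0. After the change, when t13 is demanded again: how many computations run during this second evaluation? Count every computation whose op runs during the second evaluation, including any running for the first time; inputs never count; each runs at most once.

Computations that run: t1, t2, t4, t10, t13 — 5 in total.

First evaluation (everything demanded from the output):
  t1 = max2(7, -3) = 7
  t2 = neg(7) = -7
  t4 = max2(-7, 7) = 7
  t5 = absv(-3) = 3
  t7 = absv(3) = 3
  t10 = min2(7, 3) = 3
  t13 = mul(7, 3) = 21

Propagation after the edit:
  t1: runs — a1 7->0; result 0.
  t2: runs — t1 7->0; result 0.
  t4: runs — t2 -7->0; a1 7->0; result 0.
  t10: runs — t4 7->0; result 0.
  t13: runs — t1 7->0; t10 3->0; result 0.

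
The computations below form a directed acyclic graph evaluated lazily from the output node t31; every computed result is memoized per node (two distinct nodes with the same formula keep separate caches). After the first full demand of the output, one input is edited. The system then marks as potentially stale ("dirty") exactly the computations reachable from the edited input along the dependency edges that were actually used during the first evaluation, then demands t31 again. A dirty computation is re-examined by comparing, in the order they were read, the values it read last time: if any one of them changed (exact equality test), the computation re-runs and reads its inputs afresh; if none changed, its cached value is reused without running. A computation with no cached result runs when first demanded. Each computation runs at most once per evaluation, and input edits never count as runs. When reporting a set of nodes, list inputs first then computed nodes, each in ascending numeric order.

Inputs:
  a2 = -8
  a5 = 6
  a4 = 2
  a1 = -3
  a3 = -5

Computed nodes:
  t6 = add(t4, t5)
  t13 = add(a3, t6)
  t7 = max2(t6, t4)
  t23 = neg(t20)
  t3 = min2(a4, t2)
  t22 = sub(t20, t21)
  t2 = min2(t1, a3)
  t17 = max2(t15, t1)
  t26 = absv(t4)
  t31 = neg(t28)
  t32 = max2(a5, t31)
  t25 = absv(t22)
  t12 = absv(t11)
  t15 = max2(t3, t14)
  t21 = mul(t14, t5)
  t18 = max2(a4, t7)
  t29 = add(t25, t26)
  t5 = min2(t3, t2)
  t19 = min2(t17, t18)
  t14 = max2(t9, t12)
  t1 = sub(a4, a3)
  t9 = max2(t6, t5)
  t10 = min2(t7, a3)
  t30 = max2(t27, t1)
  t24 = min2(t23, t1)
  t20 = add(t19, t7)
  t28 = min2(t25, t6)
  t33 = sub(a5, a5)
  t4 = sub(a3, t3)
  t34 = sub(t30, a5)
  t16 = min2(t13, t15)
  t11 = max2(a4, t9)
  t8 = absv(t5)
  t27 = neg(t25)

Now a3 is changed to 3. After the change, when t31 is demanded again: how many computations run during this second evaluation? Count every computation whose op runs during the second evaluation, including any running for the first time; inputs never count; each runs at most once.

First demand of the output computes:
  t1 = sub(2, -5) = 7
  t2 = min2(7, -5) = -5
  t3 = min2(2, -5) = -5
  t4 = sub(-5, -5) = 0
  t5 = min2(-5, -5) = -5
  t6 = add(0, -5) = -5
  t7 = max2(-5, 0) = 0
  t9 = max2(-5, -5) = -5
  t11 = max2(2, -5) = 2
  t12 = absv(2) = 2
  t14 = max2(-5, 2) = 2
  t15 = max2(-5, 2) = 2
  t17 = max2(2, 7) = 7
  t18 = max2(2, 0) = 2
  t19 = min2(7, 2) = 2
  t20 = add(2, 0) = 2
  t21 = mul(2, -5) = -10
  t22 = sub(2, -10) = 12
  t25 = absv(12) = 12
  t28 = min2(12, -5) = -5
  t31 = neg(-5) = 5

After the edit, cleaning proceeds:
  t1: a read changed (a3 -5->3) — executes, giving -1.
  t2: a read changed (t1 7->-1; a3 -5->3) — executes, giving -1.
  t3: a read changed (t2 -5->-1) — executes, giving -1.
  t4: a read changed (a3 -5->3; t3 -5->-1) — executes, giving 4.
  t5: a read changed (t3 -5->-1; t2 -5->-1) — executes, giving -1.
  t6: a read changed (t4 0->4; t5 -5->-1) — executes, giving 3.
  t7: a read changed (t6 -5->3; t4 0->4) — executes, giving 4.
  t9: a read changed (t6 -5->3; t5 -5->-1) — executes, giving 3.
  t11: a read changed (t9 -5->3) — executes, giving 3.
  t12: a read changed (t11 2->3) — executes, giving 3.
  t14: a read changed (t9 -5->3; t12 2->3) — executes, giving 3.
  t15: a read changed (t3 -5->-1; t14 2->3) — executes, giving 3.
  t17: a read changed (t15 2->3; t1 7->-1) — executes, giving 3.
  t18: a read changed (t7 0->4) — executes, giving 4.
  t19: a read changed (t17 7->3; t18 2->4) — executes, giving 3.
  t20: a read changed (t19 2->3; t7 0->4) — executes, giving 7.
  t21: a read changed (t14 2->3; t5 -5->-1) — executes, giving -3.
  t22: a read changed (t20 2->7; t21 -10->-3) — executes, giving 10.
  t25: a read changed (t22 12->10) — executes, giving 10.
  t28: a read changed (t25 12->10; t6 -5->3) — executes, giving 3.
  t31: a read changed (t28 -5->3) — executes, giving -3.

21 computations run: t1, t2, t3, t4, t5, t6, t7, t9, t11, t12, t14, t15, t17, t18, t19, t20, t21, t22, t25, t28, t31.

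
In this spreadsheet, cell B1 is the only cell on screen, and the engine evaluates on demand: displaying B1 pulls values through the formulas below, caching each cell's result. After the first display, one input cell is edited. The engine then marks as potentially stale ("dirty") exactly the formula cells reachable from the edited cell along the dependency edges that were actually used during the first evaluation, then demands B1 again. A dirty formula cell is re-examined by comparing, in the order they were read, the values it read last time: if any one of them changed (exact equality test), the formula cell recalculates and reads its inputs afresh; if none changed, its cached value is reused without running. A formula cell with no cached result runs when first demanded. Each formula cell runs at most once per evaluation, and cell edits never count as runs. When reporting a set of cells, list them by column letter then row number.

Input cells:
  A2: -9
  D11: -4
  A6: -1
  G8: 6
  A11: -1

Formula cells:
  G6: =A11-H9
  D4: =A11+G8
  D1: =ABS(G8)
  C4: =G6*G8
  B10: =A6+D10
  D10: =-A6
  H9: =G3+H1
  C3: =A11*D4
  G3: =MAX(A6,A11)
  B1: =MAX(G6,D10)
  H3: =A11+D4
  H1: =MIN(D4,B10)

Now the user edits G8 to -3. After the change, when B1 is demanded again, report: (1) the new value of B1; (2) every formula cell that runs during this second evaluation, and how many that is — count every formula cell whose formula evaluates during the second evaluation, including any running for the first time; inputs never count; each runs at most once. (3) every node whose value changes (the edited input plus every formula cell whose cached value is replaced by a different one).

Initial pass — values computed on the first demand:
  D4 = -1 + 6 = 5
  D10 = -(-1) = 1
  B10 = -1 + 1 = 0
  G3 = MAX(-1, -1) = -1
  H1 = MIN(5, 0) = 0
  H9 = -1 + 0 = -1
  G6 = -1 - -1 = 0
  B1 = MAX(0, 1) = 1

Second demand — change propagation:
  D4: re-runs because G8 6->-3; new result -4.
  H1: re-runs because D4 5->-4; new result -4.
  H9: re-runs because H1 0->-4; new result -5.
  G6: re-runs because H9 -1->-5; new result 4.
  B1: re-runs because G6 0->4; new result 4.

B1 now evaluates to 4.
Run set: B1, D4, G6, H1, H9 (5 run).
Changed values: B1, D4, G6, G8, H1, H9.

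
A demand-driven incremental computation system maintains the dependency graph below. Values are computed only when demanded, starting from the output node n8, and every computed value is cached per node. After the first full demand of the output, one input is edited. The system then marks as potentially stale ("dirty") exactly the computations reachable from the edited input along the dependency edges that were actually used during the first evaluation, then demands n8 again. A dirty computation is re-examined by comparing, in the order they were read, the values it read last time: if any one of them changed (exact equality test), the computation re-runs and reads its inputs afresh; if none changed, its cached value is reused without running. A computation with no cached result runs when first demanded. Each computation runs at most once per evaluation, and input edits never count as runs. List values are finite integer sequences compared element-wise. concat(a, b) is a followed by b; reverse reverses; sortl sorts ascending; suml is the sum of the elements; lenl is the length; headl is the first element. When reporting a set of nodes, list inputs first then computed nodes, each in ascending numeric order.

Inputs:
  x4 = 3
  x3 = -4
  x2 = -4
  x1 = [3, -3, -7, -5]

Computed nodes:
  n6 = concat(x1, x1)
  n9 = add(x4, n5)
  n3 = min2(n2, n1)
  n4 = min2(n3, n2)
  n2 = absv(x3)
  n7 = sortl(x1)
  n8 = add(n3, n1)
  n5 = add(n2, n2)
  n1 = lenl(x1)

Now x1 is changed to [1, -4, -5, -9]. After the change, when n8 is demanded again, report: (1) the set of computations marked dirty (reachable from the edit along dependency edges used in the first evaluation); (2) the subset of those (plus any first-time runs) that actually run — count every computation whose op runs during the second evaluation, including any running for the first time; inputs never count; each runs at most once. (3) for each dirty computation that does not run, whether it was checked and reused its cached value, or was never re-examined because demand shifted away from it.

First evaluation (everything demanded from the output):
  n1 = lenl([3, -3, -7, -5]) = 4
  n2 = absv(-4) = 4
  n3 = min2(4, 4) = 4
  n8 = add(4, 4) = 8

Propagation after the edit:
  n1: runs — x1 [3, -3, -7, -5]->[1, -4, -5, -9]; result 4 (same value as before).
  n3: checked — values it read are unchanged (n2 unchanged, n1 unchanged); reused cached 4 without running.
  n8: checked — values it read are unchanged (n3 unchanged, n1 unchanged); reused cached 8 without running.

Key observation: the change is absorbed at n1 — it re-runs but produces the same value, and the output's value is unchanged.

Marked dirty: n1, n3, n8.
Computations that run: n1 — 1 in total.
Checked but reused from cache: n3, n8.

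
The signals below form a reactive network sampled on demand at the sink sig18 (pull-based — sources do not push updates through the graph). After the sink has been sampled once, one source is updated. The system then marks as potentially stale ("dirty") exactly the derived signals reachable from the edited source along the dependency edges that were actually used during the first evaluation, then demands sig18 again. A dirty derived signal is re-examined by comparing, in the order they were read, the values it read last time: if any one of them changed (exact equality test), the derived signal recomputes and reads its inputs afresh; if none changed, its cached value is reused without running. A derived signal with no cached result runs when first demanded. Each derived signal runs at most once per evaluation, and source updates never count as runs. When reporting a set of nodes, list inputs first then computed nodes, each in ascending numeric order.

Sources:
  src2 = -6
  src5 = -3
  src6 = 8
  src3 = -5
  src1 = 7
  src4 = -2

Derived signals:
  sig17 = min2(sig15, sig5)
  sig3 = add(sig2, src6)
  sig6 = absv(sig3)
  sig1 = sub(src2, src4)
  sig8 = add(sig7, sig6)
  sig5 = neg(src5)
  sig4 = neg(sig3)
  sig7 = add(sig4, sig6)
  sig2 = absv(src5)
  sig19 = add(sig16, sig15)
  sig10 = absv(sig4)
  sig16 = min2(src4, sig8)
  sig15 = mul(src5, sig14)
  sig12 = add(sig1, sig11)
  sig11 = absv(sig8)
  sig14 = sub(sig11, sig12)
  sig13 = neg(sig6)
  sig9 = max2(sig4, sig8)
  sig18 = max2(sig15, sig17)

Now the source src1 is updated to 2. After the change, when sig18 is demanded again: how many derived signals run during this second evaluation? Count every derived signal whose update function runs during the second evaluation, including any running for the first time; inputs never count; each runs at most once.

Run set: none (0 run).
The important point: nothing the output needs ever reads src1, so the edit is invisible to it.

Initial pass — values computed on the first demand:
  sig1 = sub(-6, -2) = -4
  sig2 = absv(-3) = 3
  sig3 = add(3, 8) = 11
  sig4 = neg(11) = -11
  sig5 = neg(-3) = 3
  sig6 = absv(11) = 11
  sig7 = add(-11, 11) = 0
  sig8 = add(0, 11) = 11
  sig11 = absv(11) = 11
  sig12 = add(-4, 11) = 7
  sig14 = sub(11, 7) = 4
  sig15 = mul(-3, 4) = -12
  sig17 = min2(-12, 3) = -12
  sig18 = max2(-12, -12) = -12

Second demand — change propagation:
  no demanded computation ever read src1, so the edit dirties nothing and nothing runs.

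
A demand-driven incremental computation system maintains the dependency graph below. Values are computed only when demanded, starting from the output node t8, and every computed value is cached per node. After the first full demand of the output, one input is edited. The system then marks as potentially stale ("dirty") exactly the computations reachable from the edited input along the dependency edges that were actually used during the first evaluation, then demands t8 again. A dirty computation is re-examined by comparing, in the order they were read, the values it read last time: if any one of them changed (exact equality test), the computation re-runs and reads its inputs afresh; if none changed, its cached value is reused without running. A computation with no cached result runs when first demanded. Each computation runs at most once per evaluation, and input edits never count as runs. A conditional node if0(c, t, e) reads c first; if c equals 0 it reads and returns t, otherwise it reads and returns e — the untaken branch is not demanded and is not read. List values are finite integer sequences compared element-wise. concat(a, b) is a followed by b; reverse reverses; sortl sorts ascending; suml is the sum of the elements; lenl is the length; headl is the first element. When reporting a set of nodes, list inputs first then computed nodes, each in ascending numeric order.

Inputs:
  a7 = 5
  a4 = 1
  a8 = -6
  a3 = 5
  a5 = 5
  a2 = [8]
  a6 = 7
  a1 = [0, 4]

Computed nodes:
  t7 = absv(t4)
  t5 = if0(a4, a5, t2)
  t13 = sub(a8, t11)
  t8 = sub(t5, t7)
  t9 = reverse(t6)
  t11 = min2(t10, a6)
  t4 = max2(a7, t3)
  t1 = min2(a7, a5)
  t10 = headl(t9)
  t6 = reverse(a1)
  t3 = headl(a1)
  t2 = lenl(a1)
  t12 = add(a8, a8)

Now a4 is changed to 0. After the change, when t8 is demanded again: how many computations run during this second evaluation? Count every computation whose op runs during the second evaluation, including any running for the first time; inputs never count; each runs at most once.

Computations that run: t5, t8 — 2 in total.

First evaluation (everything demanded from the output):
  t2 = lenl([0, 4]) = 2
  t3 = headl([0, 4]) = 0
  t4 = max2(5, 0) = 5
  t5 = if0(a4=1 -> else branch t2) = 2
  t7 = absv(5) = 5
  t8 = sub(2, 5) = -3

Propagation after the edit:
  t5: runs — a4 1->0; result 5.
  t8: runs — t5 2->5; result 0.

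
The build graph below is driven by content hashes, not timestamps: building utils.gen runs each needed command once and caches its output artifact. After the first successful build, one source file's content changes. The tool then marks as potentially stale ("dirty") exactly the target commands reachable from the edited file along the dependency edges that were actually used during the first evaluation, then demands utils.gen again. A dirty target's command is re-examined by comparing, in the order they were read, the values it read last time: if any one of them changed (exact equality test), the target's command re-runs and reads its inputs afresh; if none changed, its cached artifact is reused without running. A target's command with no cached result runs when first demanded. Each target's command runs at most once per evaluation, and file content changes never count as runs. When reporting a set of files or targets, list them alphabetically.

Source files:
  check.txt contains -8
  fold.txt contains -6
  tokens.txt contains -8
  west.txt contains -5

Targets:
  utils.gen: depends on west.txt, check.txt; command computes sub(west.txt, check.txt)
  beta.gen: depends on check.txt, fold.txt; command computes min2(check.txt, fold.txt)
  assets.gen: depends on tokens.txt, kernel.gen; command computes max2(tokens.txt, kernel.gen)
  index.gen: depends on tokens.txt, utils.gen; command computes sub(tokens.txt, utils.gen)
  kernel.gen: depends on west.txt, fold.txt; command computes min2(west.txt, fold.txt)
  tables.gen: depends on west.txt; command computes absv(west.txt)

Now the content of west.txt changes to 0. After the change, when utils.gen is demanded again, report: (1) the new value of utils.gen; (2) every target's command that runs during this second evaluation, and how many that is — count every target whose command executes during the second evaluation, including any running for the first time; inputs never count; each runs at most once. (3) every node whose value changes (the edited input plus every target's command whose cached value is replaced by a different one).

utils.gen now evaluates to 8.
Run set: utils.gen (1 run).
Changed values: utils.gen, west.txt.

Initial pass — values computed on the first demand:
  utils.gen = sub(-5, -8) = 3

Second demand — change propagation:
  utils.gen: re-runs because west.txt -5->0; new result 8.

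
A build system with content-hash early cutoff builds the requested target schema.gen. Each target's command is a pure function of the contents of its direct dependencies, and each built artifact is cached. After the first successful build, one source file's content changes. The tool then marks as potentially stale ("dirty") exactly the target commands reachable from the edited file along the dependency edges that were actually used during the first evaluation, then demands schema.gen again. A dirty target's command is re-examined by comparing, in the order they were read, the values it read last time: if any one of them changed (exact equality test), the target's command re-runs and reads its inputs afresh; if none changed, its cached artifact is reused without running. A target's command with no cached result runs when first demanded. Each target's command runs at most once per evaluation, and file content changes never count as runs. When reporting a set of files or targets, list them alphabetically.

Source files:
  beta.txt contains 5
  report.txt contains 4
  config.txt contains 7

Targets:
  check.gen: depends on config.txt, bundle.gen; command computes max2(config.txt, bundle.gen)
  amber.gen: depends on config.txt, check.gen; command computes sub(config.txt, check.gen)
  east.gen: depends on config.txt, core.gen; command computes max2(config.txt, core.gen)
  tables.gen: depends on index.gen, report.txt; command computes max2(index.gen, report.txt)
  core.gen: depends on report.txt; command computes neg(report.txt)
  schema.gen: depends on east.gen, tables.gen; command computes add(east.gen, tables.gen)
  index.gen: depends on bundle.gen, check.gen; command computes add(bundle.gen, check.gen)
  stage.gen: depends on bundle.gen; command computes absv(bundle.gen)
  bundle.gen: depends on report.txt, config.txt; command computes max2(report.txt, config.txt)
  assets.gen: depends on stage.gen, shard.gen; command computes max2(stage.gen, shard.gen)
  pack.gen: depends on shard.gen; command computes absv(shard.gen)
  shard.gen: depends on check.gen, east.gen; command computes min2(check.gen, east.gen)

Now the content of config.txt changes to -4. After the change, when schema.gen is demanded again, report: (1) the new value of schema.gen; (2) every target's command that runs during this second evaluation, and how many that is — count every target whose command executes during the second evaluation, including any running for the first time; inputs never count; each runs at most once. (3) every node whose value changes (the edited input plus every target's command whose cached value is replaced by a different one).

First evaluation (everything demanded from the output):
  bundle.gen = max2(4, 7) = 7
  check.gen = max2(7, 7) = 7
  core.gen = neg(4) = -4
  east.gen = max2(7, -4) = 7
  index.gen = add(7, 7) = 14
  tables.gen = max2(14, 4) = 14
  schema.gen = add(7, 14) = 21

Propagation after the edit:
  bundle.gen: runs — config.txt 7->-4; result 4.
  check.gen: runs — config.txt 7->-4; bundle.gen 7->4; result 4.
  east.gen: runs — config.txt 7->-4; result -4.
  index.gen: runs — bundle.gen 7->4; check.gen 7->4; result 8.
  tables.gen: runs — index.gen 14->8; result 8.
  schema.gen: runs — east.gen 7->-4; tables.gen 14->8; result 4.

New value of schema.gen: 4.
Target commands that run: bundle.gen, check.gen, east.gen, index.gen, schema.gen, tables.gen — 6 in total.
Values that change: bundle.gen, check.gen, config.txt, east.gen, index.gen, schema.gen, tables.gen.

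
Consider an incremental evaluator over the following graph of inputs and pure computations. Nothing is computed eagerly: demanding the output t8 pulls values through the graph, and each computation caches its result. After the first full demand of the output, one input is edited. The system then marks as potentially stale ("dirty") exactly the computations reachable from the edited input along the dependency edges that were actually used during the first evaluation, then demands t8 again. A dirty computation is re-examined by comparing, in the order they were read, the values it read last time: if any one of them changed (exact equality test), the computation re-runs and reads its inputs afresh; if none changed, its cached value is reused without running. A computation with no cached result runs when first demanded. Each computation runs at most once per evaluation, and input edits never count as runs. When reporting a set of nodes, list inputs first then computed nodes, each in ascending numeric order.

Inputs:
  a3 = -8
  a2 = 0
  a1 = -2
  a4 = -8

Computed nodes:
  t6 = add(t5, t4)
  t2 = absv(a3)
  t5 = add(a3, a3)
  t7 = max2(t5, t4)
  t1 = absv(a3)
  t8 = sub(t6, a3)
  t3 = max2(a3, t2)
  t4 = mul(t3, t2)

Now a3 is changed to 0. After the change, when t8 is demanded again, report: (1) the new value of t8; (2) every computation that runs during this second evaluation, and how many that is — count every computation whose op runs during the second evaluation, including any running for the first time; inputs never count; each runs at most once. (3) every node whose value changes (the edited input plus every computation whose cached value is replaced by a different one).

t8 now evaluates to 0.
Run set: t2, t3, t4, t5, t6, t8 (6 run).
Changed values: a3, t2, t3, t4, t5, t6, t8.

Initial pass — values computed on the first demand:
  t2 = absv(-8) = 8
  t3 = max2(-8, 8) = 8
  t4 = mul(8, 8) = 64
  t5 = add(-8, -8) = -16
  t6 = add(-16, 64) = 48
  t8 = sub(48, -8) = 56

Second demand — change propagation:
  t2: re-runs because a3 -8->0; new result 0.
  t3: re-runs because a3 -8->0; t2 8->0; new result 0.
  t4: re-runs because t3 8->0; t2 8->0; new result 0.
  t5: re-runs because a3 -8->0; a3 -8->0; new result 0.
  t6: re-runs because t5 -16->0; t4 64->0; new result 0.
  t8: re-runs because t6 48->0; a3 -8->0; new result 0.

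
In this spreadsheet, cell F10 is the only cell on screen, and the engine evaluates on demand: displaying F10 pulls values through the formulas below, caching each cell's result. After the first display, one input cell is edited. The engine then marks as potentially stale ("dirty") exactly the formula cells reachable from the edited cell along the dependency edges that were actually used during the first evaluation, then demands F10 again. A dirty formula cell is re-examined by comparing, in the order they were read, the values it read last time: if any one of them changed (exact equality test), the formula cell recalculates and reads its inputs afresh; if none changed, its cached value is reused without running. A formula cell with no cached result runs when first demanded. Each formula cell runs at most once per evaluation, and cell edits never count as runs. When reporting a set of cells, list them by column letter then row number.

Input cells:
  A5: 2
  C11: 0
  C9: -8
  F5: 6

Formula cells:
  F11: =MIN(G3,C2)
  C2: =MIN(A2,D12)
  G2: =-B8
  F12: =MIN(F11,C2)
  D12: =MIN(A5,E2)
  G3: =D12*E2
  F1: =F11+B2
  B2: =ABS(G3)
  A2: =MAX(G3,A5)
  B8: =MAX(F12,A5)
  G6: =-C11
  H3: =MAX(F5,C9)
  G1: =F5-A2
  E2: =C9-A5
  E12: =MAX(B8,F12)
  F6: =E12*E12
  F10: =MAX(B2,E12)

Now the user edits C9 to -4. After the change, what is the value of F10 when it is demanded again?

F10 now evaluates to 36.

Initial pass — values computed on the first demand:
  E2 = -8 - 2 = -10
  D12 = MIN(2, -10) = -10
  G3 = -10 * -10 = 100
  A2 = MAX(100, 2) = 100
  B2 = ABS(100) = 100
  C2 = MIN(100, -10) = -10
  F11 = MIN(100, -10) = -10
  F12 = MIN(-10, -10) = -10
  B8 = MAX(-10, 2) = 2
  E12 = MAX(2, -10) = 2
  F10 = MAX(100, 2) = 100

Second demand — change propagation:
  E2: re-runs because C9 -8->-4; new result -6.
  D12: re-runs because E2 -10->-6; new result -6.
  G3: re-runs because D12 -10->-6; E2 -10->-6; new result 36.
  A2: re-runs because G3 100->36; new result 36.
  B2: re-runs because G3 100->36; new result 36.
  C2: re-runs because A2 100->36; D12 -10->-6; new result -6.
  F11: re-runs because G3 100->36; C2 -10->-6; new result -6.
  F12: re-runs because F11 -10->-6; C2 -10->-6; new result -6.
  B8: re-runs because F12 -10->-6; new result 2 (unchanged).
  E12: re-runs because F12 -10->-6; new result 2 (unchanged).
  F10: re-runs because B2 100->36; new result 36.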